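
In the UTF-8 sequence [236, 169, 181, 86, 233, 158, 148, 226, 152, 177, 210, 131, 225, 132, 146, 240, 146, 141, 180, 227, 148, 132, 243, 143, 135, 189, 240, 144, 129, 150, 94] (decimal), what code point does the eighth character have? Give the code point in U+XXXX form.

Offset 0: leading byte 0xEC = 11101100 → 3-byte char #1 = EC A9 B5.
Offset 3: leading byte 0x56 = 01010110 → 1-byte char #2 = 56.
Offset 4: leading byte 0xE9 = 11101001 → 3-byte char #3 = E9 9E 94.
Offset 7: leading byte 0xE2 = 11100010 → 3-byte char #4 = E2 98 B1.
Offset 10: leading byte 0xD2 = 11010010 → 2-byte char #5 = D2 83.
Offset 12: leading byte 0xE1 = 11100001 → 3-byte char #6 = E1 84 92.
Offset 15: leading byte 0xF0 = 11110000 → 4-byte char #7 = F0 92 8D B4.
Offset 19: leading byte 0xE3 = 11100011 → 3-byte char #8 = E3 94 84.
Leading byte 0xE3 = 11100011 matches 1110xxxx → 3-byte sequence.
Byte 1: 0xE3 = 11100011, payload 0011 (4 bits).
Byte 2: 0x94 = 10010100 (10xxxxxx ✓), payload 010100.
Byte 3: 0x84 = 10000100 (10xxxxxx ✓), payload 000100.
Concatenate: 0011010100000100 = 0x3504 (16 bits → U+3504).

U+3504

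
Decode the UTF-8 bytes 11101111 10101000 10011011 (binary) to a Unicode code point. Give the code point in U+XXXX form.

U+FA1B

Leading byte 0xEF = 11101111 matches 1110xxxx → 3-byte sequence.
Byte 1: 0xEF = 11101111, payload 1111 (4 bits).
Byte 2: 0xA8 = 10101000 (10xxxxxx ✓), payload 101000.
Byte 3: 0x9B = 10011011 (10xxxxxx ✓), payload 011011.
Concatenate: 1111101000011011 = 0xFA1B (16 bits → U+FA1B).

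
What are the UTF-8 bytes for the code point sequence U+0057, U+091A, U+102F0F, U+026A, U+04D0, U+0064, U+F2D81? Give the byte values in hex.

U+0057: 1-byte form → 57.
U+091A: 3-byte form → E0 A4 9A.
U+102F0F: 4-byte form → F4 82 BC 8F.
U+026A: 2-byte form → C9 AA.
U+04D0: 2-byte form → D3 90.
U+0064: 1-byte form → 64.
U+F2D81: 4-byte form → F3 B2 B6 81.
Concatenated (17 bytes): 57 E0 A4 9A F4 82 BC 8F C9 AA D3 90 64 F3 B2 B6 81.

57 E0 A4 9A F4 82 BC 8F C9 AA D3 90 64 F3 B2 B6 81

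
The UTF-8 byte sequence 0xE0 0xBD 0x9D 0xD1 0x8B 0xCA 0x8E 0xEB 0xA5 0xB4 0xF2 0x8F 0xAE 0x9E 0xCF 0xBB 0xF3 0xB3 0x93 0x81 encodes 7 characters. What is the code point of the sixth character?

Offset 0: leading byte 0xE0 = 11100000 → 3-byte char #1 = E0 BD 9D.
Offset 3: leading byte 0xD1 = 11010001 → 2-byte char #2 = D1 8B.
Offset 5: leading byte 0xCA = 11001010 → 2-byte char #3 = CA 8E.
Offset 7: leading byte 0xEB = 11101011 → 3-byte char #4 = EB A5 B4.
Offset 10: leading byte 0xF2 = 11110010 → 4-byte char #5 = F2 8F AE 9E.
Offset 14: leading byte 0xCF = 11001111 → 2-byte char #6 = CF BB.
Leading byte 0xCF = 11001111 matches 110xxxxx → 2-byte sequence.
Byte 1: 0xCF = 11001111, payload 01111 (5 bits).
Byte 2: 0xBB = 10111011 (10xxxxxx ✓), payload 111011.
Concatenate: 01111111011 = 0x3FB (11 bits → U+03FB).

U+03FB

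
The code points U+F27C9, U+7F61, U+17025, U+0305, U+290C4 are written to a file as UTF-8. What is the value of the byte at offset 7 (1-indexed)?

0xA1

1-indexed offset 7 is 0-indexed offset 6.
U+F27C9 → 4-byte form F3 B2 9F 89 at offsets 0–3.
U+7F61 → 3-byte form E7 BD A1 at offsets 4–6.
Offset 6 falls in char 2's range; it's byte 3 of E7 BD A1 = 0xA1.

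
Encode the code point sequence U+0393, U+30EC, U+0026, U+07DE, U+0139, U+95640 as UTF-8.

U+0393: 2-byte form → CE 93.
U+30EC: 3-byte form → E3 83 AC.
U+0026: 1-byte form → 26.
U+07DE: 2-byte form → DF 9E.
U+0139: 2-byte form → C4 B9.
U+95640: 4-byte form → F2 95 99 80.
Concatenated (14 bytes): CE 93 E3 83 AC 26 DF 9E C4 B9 F2 95 99 80.

CE 93 E3 83 AC 26 DF 9E C4 B9 F2 95 99 80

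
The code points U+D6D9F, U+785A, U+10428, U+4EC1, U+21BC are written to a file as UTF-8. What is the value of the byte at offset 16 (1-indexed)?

1-indexed offset 16 is 0-indexed offset 15.
U+D6D9F → 4-byte form F3 96 B6 9F at offsets 0–3.
U+785A → 3-byte form E7 A1 9A at offsets 4–6.
U+10428 → 4-byte form F0 90 90 A8 at offsets 7–10.
U+4EC1 → 3-byte form E4 BB 81 at offsets 11–13.
U+21BC → 3-byte form E2 86 BC at offsets 14–16.
Offset 15 falls in char 5's range; it's byte 2 of E2 86 BC = 0x86.

0x86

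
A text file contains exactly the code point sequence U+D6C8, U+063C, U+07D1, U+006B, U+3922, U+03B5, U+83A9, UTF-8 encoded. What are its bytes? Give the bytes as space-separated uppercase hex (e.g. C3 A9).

ED 9B 88 D8 BC DF 91 6B E3 A4 A2 CE B5 E8 8E A9

U+D6C8: 3-byte form → ED 9B 88.
U+063C: 2-byte form → D8 BC.
U+07D1: 2-byte form → DF 91.
U+006B: 1-byte form → 6B.
U+3922: 3-byte form → E3 A4 A2.
U+03B5: 2-byte form → CE B5.
U+83A9: 3-byte form → E8 8E A9.
Concatenated (16 bytes): ED 9B 88 D8 BC DF 91 6B E3 A4 A2 CE B5 E8 8E A9.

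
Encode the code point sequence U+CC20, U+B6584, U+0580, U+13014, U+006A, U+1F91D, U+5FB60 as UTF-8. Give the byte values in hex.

EC B0 A0 F2 B6 96 84 D6 80 F0 93 80 94 6A F0 9F A4 9D F1 9F AD A0

U+CC20: 3-byte form → EC B0 A0.
U+B6584: 4-byte form → F2 B6 96 84.
U+0580: 2-byte form → D6 80.
U+13014: 4-byte form → F0 93 80 94.
U+006A: 1-byte form → 6A.
U+1F91D: 4-byte form → F0 9F A4 9D.
U+5FB60: 4-byte form → F1 9F AD A0.
Concatenated (22 bytes): EC B0 A0 F2 B6 96 84 D6 80 F0 93 80 94 6A F0 9F A4 9D F1 9F AD A0.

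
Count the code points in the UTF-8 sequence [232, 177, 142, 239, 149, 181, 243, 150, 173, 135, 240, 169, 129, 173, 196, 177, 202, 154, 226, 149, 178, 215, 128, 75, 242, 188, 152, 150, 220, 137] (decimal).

11

Byte at offset 0: 0xE8 = 11101000 → 3-byte char (#1). Advance 3.
Byte at offset 3: 0xEF = 11101111 → 3-byte char (#2). Advance 3.
Byte at offset 6: 0xF3 = 11110011 → 4-byte char (#3). Advance 4.
Byte at offset 10: 0xF0 = 11110000 → 4-byte char (#4). Advance 4.
Byte at offset 14: 0xC4 = 11000100 → 2-byte char (#5). Advance 2.
Byte at offset 16: 0xCA = 11001010 → 2-byte char (#6). Advance 2.
Byte at offset 18: 0xE2 = 11100010 → 3-byte char (#7). Advance 3.
Byte at offset 21: 0xD7 = 11010111 → 2-byte char (#8). Advance 2.
Byte at offset 23: 0x4B = 01001011 → 1-byte char (#9). Advance 1.
Byte at offset 24: 0xF2 = 11110010 → 4-byte char (#10). Advance 4.
Byte at offset 28: 0xDC = 11011100 → 2-byte char (#11). Advance 2.
Reached end at offset 30 after 11 code points.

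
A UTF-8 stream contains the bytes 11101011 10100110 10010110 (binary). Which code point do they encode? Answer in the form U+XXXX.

U+B996

Leading byte 0xEB = 11101011 matches 1110xxxx → 3-byte sequence.
Byte 1: 0xEB = 11101011, payload 1011 (4 bits).
Byte 2: 0xA6 = 10100110 (10xxxxxx ✓), payload 100110.
Byte 3: 0x96 = 10010110 (10xxxxxx ✓), payload 010110.
Concatenate: 1011100110010110 = 0xB996 (16 bits → U+B996).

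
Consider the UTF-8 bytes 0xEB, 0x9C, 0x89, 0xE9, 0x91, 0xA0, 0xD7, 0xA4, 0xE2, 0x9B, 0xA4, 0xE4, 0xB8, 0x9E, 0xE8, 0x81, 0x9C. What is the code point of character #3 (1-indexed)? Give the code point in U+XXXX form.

Offset 0: leading byte 0xEB = 11101011 → 3-byte char #1 = EB 9C 89.
Offset 3: leading byte 0xE9 = 11101001 → 3-byte char #2 = E9 91 A0.
Offset 6: leading byte 0xD7 = 11010111 → 2-byte char #3 = D7 A4.
Leading byte 0xD7 = 11010111 matches 110xxxxx → 2-byte sequence.
Byte 1: 0xD7 = 11010111, payload 10111 (5 bits).
Byte 2: 0xA4 = 10100100 (10xxxxxx ✓), payload 100100.
Concatenate: 10111100100 = 0x5E4 (11 bits → U+05E4).

U+05E4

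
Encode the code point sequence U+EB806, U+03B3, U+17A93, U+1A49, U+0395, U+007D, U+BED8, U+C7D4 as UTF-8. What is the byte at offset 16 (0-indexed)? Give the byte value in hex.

0xEB

U+EB806 → 4-byte form F3 AB A0 86 at offsets 0–3.
U+03B3 → 2-byte form CE B3 at offsets 4–5.
U+17A93 → 4-byte form F0 97 AA 93 at offsets 6–9.
U+1A49 → 3-byte form E1 A9 89 at offsets 10–12.
U+0395 → 2-byte form CE 95 at offsets 13–14.
U+007D → 1-byte form 7D at offsets 15–15.
U+BED8 → 3-byte form EB BB 98 at offsets 16–18.
Offset 16 falls in char 7's range; it's byte 1 of EB BB 98 = 0xEB.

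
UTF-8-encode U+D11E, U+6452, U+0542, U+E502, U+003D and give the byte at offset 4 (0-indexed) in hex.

0x91

U+D11E → 3-byte form ED 84 9E at offsets 0–2.
U+6452 → 3-byte form E6 91 92 at offsets 3–5.
Offset 4 falls in char 2's range; it's byte 2 of E6 91 92 = 0x91.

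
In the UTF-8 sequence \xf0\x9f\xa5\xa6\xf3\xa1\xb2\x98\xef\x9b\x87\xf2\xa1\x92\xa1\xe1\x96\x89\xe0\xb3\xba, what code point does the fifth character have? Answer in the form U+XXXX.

Offset 0: leading byte 0xF0 = 11110000 → 4-byte char #1 = F0 9F A5 A6.
Offset 4: leading byte 0xF3 = 11110011 → 4-byte char #2 = F3 A1 B2 98.
Offset 8: leading byte 0xEF = 11101111 → 3-byte char #3 = EF 9B 87.
Offset 11: leading byte 0xF2 = 11110010 → 4-byte char #4 = F2 A1 92 A1.
Offset 15: leading byte 0xE1 = 11100001 → 3-byte char #5 = E1 96 89.
Leading byte 0xE1 = 11100001 matches 1110xxxx → 3-byte sequence.
Byte 1: 0xE1 = 11100001, payload 0001 (4 bits).
Byte 2: 0x96 = 10010110 (10xxxxxx ✓), payload 010110.
Byte 3: 0x89 = 10001001 (10xxxxxx ✓), payload 001001.
Concatenate: 0001010110001001 = 0x1589 (16 bits → U+1589).

U+1589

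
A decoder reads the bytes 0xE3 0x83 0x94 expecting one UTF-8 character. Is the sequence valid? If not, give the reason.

Leading byte 0xE3 = 11100011 → 3-byte form.
Continuation bytes 0x83=10000011, 0x94=10010100 all match 10xxxxxx.
Decoded value 0x30D4 is ≥ 0x800 (shortest form) and not a surrogate.

valid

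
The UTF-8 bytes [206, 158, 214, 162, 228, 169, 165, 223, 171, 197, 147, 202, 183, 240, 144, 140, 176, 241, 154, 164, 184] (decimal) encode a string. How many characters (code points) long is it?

Byte at offset 0: 0xCE = 11001110 → 2-byte char (#1). Advance 2.
Byte at offset 2: 0xD6 = 11010110 → 2-byte char (#2). Advance 2.
Byte at offset 4: 0xE4 = 11100100 → 3-byte char (#3). Advance 3.
Byte at offset 7: 0xDF = 11011111 → 2-byte char (#4). Advance 2.
Byte at offset 9: 0xC5 = 11000101 → 2-byte char (#5). Advance 2.
Byte at offset 11: 0xCA = 11001010 → 2-byte char (#6). Advance 2.
Byte at offset 13: 0xF0 = 11110000 → 4-byte char (#7). Advance 4.
Byte at offset 17: 0xF1 = 11110001 → 4-byte char (#8). Advance 4.
Reached end at offset 21 after 8 code points.

8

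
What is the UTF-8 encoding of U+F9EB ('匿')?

EF A7 AB

U+F9EB = 0xF9EB = 63979 decimal. In range U+0800–U+FFFF → 3-byte form: 1110xxxx 10xxxxxx 10xxxxxx.
Binary (16 bits): 1111100111101011.
Split 4+6+6: 1111 | 100111 | 101011.
Byte 1: 11101111 = 0xEF.
Byte 2: 10100111 = 0xA7.
Byte 3: 10101011 = 0xAB.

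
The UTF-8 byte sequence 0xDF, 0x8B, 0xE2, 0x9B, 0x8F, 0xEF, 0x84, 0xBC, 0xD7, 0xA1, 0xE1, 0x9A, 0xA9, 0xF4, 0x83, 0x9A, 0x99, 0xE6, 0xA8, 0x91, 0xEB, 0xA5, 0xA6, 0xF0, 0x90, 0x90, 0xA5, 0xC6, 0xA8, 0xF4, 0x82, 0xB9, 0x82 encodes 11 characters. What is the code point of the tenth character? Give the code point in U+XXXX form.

U+01A8

Offset 0: leading byte 0xDF = 11011111 → 2-byte char #1 = DF 8B.
Offset 2: leading byte 0xE2 = 11100010 → 3-byte char #2 = E2 9B 8F.
Offset 5: leading byte 0xEF = 11101111 → 3-byte char #3 = EF 84 BC.
Offset 8: leading byte 0xD7 = 11010111 → 2-byte char #4 = D7 A1.
Offset 10: leading byte 0xE1 = 11100001 → 3-byte char #5 = E1 9A A9.
Offset 13: leading byte 0xF4 = 11110100 → 4-byte char #6 = F4 83 9A 99.
Offset 17: leading byte 0xE6 = 11100110 → 3-byte char #7 = E6 A8 91.
Offset 20: leading byte 0xEB = 11101011 → 3-byte char #8 = EB A5 A6.
Offset 23: leading byte 0xF0 = 11110000 → 4-byte char #9 = F0 90 90 A5.
Offset 27: leading byte 0xC6 = 11000110 → 2-byte char #10 = C6 A8.
Leading byte 0xC6 = 11000110 matches 110xxxxx → 2-byte sequence.
Byte 1: 0xC6 = 11000110, payload 00110 (5 bits).
Byte 2: 0xA8 = 10101000 (10xxxxxx ✓), payload 101000.
Concatenate: 00110101000 = 0x1A8 (11 bits → U+01A8).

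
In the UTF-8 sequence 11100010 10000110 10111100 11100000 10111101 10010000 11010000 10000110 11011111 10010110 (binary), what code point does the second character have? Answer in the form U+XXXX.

U+0F50

Offset 0: leading byte 0xE2 = 11100010 → 3-byte char #1 = E2 86 BC.
Offset 3: leading byte 0xE0 = 11100000 → 3-byte char #2 = E0 BD 90.
Leading byte 0xE0 = 11100000 matches 1110xxxx → 3-byte sequence.
Byte 1: 0xE0 = 11100000, payload 0000 (4 bits).
Byte 2: 0xBD = 10111101 (10xxxxxx ✓), payload 111101.
Byte 3: 0x90 = 10010000 (10xxxxxx ✓), payload 010000.
Concatenate: 0000111101010000 = 0xF50 (16 bits → U+0F50).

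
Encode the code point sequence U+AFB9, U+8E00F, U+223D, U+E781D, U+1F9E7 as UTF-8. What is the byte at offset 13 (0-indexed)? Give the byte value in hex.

0x9D

U+AFB9 → 3-byte form EA BE B9 at offsets 0–2.
U+8E00F → 4-byte form F2 8E 80 8F at offsets 3–6.
U+223D → 3-byte form E2 88 BD at offsets 7–9.
U+E781D → 4-byte form F3 A7 A0 9D at offsets 10–13.
Offset 13 falls in char 4's range; it's byte 4 of F3 A7 A0 9D = 0x9D.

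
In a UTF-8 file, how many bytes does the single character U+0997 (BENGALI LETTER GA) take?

U+0997 = 0x997. UTF-8 uses 1 byte below 0x80, 2 below 0x800, 3 below 0x10000, 4 up to 0x10FFFF. 0x997 is in U+0800–U+FFFF → 3 bytes.

3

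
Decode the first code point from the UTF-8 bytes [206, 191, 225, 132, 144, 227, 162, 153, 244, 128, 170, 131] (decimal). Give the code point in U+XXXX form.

U+03BF

Offset 0: leading byte 0xCE = 11001110 → 2-byte char #1 = CE BF.
Leading byte 0xCE = 11001110 matches 110xxxxx → 2-byte sequence.
Byte 1: 0xCE = 11001110, payload 01110 (5 bits).
Byte 2: 0xBF = 10111111 (10xxxxxx ✓), payload 111111.
Concatenate: 01110111111 = 0x3BF (11 bits → U+03BF).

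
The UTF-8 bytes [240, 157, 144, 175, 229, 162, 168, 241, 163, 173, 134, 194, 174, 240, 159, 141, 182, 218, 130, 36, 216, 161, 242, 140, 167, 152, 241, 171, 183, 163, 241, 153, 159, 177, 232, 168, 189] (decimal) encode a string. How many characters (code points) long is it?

12

Byte at offset 0: 0xF0 = 11110000 → 4-byte char (#1). Advance 4.
Byte at offset 4: 0xE5 = 11100101 → 3-byte char (#2). Advance 3.
Byte at offset 7: 0xF1 = 11110001 → 4-byte char (#3). Advance 4.
Byte at offset 11: 0xC2 = 11000010 → 2-byte char (#4). Advance 2.
Byte at offset 13: 0xF0 = 11110000 → 4-byte char (#5). Advance 4.
Byte at offset 17: 0xDA = 11011010 → 2-byte char (#6). Advance 2.
Byte at offset 19: 0x24 = 00100100 → 1-byte char (#7). Advance 1.
Byte at offset 20: 0xD8 = 11011000 → 2-byte char (#8). Advance 2.
Byte at offset 22: 0xF2 = 11110010 → 4-byte char (#9). Advance 4.
Byte at offset 26: 0xF1 = 11110001 → 4-byte char (#10). Advance 4.
Byte at offset 30: 0xF1 = 11110001 → 4-byte char (#11). Advance 4.
Byte at offset 34: 0xE8 = 11101000 → 3-byte char (#12). Advance 3.
Reached end at offset 37 after 12 code points.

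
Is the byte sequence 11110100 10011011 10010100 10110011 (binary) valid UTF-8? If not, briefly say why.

Leading byte 0xF4 = 11110100 → 4-byte form.
Payload = 0x11B533, which exceeds U+10FFFF, the maximum Unicode code point. (Leading bytes F5–FF, or F4 followed by ≥ 0x90, are invalid.)

invalid (encodes a value above U+10FFFF)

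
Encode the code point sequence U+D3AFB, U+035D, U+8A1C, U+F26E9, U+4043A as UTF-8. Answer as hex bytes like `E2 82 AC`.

U+D3AFB: 4-byte form → F3 93 AB BB.
U+035D: 2-byte form → CD 9D.
U+8A1C: 3-byte form → E8 A8 9C.
U+F26E9: 4-byte form → F3 B2 9B A9.
U+4043A: 4-byte form → F1 80 90 BA.
Concatenated (17 bytes): F3 93 AB BB CD 9D E8 A8 9C F3 B2 9B A9 F1 80 90 BA.

F3 93 AB BB CD 9D E8 A8 9C F3 B2 9B A9 F1 80 90 BA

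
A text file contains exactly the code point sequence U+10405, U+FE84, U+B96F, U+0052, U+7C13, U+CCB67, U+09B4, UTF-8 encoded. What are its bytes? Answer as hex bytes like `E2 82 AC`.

F0 90 90 85 EF BA 84 EB A5 AF 52 E7 B0 93 F3 8C AD A7 E0 A6 B4

U+10405: 4-byte form → F0 90 90 85.
U+FE84: 3-byte form → EF BA 84.
U+B96F: 3-byte form → EB A5 AF.
U+0052: 1-byte form → 52.
U+7C13: 3-byte form → E7 B0 93.
U+CCB67: 4-byte form → F3 8C AD A7.
U+09B4: 3-byte form → E0 A6 B4.
Concatenated (21 bytes): F0 90 90 85 EF BA 84 EB A5 AF 52 E7 B0 93 F3 8C AD A7 E0 A6 B4.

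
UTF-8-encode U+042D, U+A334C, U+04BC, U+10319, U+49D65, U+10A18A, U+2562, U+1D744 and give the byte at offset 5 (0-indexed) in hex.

0x8C

U+042D → 2-byte form D0 AD at offsets 0–1.
U+A334C → 4-byte form F2 A3 8D 8C at offsets 2–5.
Offset 5 falls in char 2's range; it's byte 4 of F2 A3 8D 8C = 0x8C.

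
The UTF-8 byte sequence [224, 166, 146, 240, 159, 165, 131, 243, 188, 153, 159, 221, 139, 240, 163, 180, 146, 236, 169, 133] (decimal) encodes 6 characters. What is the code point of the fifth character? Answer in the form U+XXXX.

Offset 0: leading byte 0xE0 = 11100000 → 3-byte char #1 = E0 A6 92.
Offset 3: leading byte 0xF0 = 11110000 → 4-byte char #2 = F0 9F A5 83.
Offset 7: leading byte 0xF3 = 11110011 → 4-byte char #3 = F3 BC 99 9F.
Offset 11: leading byte 0xDD = 11011101 → 2-byte char #4 = DD 8B.
Offset 13: leading byte 0xF0 = 11110000 → 4-byte char #5 = F0 A3 B4 92.
Leading byte 0xF0 = 11110000 matches 11110xxx → 4-byte sequence.
Byte 1: 0xF0 = 11110000, payload 000 (3 bits).
Byte 2: 0xA3 = 10100011 (10xxxxxx ✓), payload 100011.
Byte 3: 0xB4 = 10110100 (10xxxxxx ✓), payload 110100.
Byte 4: 0x92 = 10010010 (10xxxxxx ✓), payload 010010.
Concatenate: 000100011110100010010 = 0x23D12 (21 bits → U+23D12).

U+23D12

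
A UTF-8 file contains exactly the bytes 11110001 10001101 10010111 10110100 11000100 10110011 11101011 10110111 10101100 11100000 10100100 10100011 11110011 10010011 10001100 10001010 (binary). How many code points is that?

Byte at offset 0: 0xF1 = 11110001 → 4-byte char (#1). Advance 4.
Byte at offset 4: 0xC4 = 11000100 → 2-byte char (#2). Advance 2.
Byte at offset 6: 0xEB = 11101011 → 3-byte char (#3). Advance 3.
Byte at offset 9: 0xE0 = 11100000 → 3-byte char (#4). Advance 3.
Byte at offset 12: 0xF3 = 11110011 → 4-byte char (#5). Advance 4.
Reached end at offset 16 after 5 code points.

5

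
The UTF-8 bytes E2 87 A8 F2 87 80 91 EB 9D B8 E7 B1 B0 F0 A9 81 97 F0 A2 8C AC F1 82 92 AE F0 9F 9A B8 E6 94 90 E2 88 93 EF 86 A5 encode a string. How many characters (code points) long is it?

Byte at offset 0: 0xE2 = 11100010 → 3-byte char (#1). Advance 3.
Byte at offset 3: 0xF2 = 11110010 → 4-byte char (#2). Advance 4.
Byte at offset 7: 0xEB = 11101011 → 3-byte char (#3). Advance 3.
Byte at offset 10: 0xE7 = 11100111 → 3-byte char (#4). Advance 3.
Byte at offset 13: 0xF0 = 11110000 → 4-byte char (#5). Advance 4.
Byte at offset 17: 0xF0 = 11110000 → 4-byte char (#6). Advance 4.
Byte at offset 21: 0xF1 = 11110001 → 4-byte char (#7). Advance 4.
Byte at offset 25: 0xF0 = 11110000 → 4-byte char (#8). Advance 4.
Byte at offset 29: 0xE6 = 11100110 → 3-byte char (#9). Advance 3.
Byte at offset 32: 0xE2 = 11100010 → 3-byte char (#10). Advance 3.
Byte at offset 35: 0xEF = 11101111 → 3-byte char (#11). Advance 3.
Reached end at offset 38 after 11 code points.

11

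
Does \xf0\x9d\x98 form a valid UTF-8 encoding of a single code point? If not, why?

invalid (sequence truncated)

Leading byte 0xF0 = 11110000 → 4-byte form, but only 3 bytes are present.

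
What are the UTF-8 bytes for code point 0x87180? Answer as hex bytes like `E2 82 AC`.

U+87180 = 0x87180 = 553344 decimal. In range U+10000–U+10FFFF → 4-byte form: 11110xxx 10xxxxxx 10xxxxxx 10xxxxxx.
Binary (21 bits): 010000111000110000000.
Split 3+6+6+6: 010 | 000111 | 000110 | 000000.
Byte 1: 11110010 = 0xF2.
Byte 2: 10000111 = 0x87.
Byte 3: 10000110 = 0x86.
Byte 4: 10000000 = 0x80.

F2 87 86 80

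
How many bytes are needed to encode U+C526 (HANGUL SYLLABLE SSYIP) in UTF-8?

U+C526 = 0xC526. UTF-8 uses 1 byte below 0x80, 2 below 0x800, 3 below 0x10000, 4 up to 0x10FFFF. 0xC526 is in U+0800–U+FFFF → 3 bytes.

3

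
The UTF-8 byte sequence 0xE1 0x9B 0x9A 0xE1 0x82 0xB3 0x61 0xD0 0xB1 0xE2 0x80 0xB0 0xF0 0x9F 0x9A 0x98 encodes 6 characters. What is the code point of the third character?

Offset 0: leading byte 0xE1 = 11100001 → 3-byte char #1 = E1 9B 9A.
Offset 3: leading byte 0xE1 = 11100001 → 3-byte char #2 = E1 82 B3.
Offset 6: leading byte 0x61 = 01100001 → 1-byte char #3 = 61.
Leading byte 0x61 = 01100001 matches 0xxxxxxx → 1-byte sequence.
Byte 1: 0x61 = 01100001, payload 1100001 (7 bits).
Concatenate: 1100001 = 0x61 (7 bits → U+0061).

U+0061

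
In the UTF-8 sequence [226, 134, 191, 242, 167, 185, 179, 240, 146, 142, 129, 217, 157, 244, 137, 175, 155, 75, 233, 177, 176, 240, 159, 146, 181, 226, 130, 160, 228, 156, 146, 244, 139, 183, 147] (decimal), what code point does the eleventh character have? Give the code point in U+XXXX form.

Offset 0: leading byte 0xE2 = 11100010 → 3-byte char #1 = E2 86 BF.
Offset 3: leading byte 0xF2 = 11110010 → 4-byte char #2 = F2 A7 B9 B3.
Offset 7: leading byte 0xF0 = 11110000 → 4-byte char #3 = F0 92 8E 81.
Offset 11: leading byte 0xD9 = 11011001 → 2-byte char #4 = D9 9D.
Offset 13: leading byte 0xF4 = 11110100 → 4-byte char #5 = F4 89 AF 9B.
Offset 17: leading byte 0x4B = 01001011 → 1-byte char #6 = 4B.
Offset 18: leading byte 0xE9 = 11101001 → 3-byte char #7 = E9 B1 B0.
Offset 21: leading byte 0xF0 = 11110000 → 4-byte char #8 = F0 9F 92 B5.
Offset 25: leading byte 0xE2 = 11100010 → 3-byte char #9 = E2 82 A0.
Offset 28: leading byte 0xE4 = 11100100 → 3-byte char #10 = E4 9C 92.
Offset 31: leading byte 0xF4 = 11110100 → 4-byte char #11 = F4 8B B7 93.
Leading byte 0xF4 = 11110100 matches 11110xxx → 4-byte sequence.
Byte 1: 0xF4 = 11110100, payload 100 (3 bits).
Byte 2: 0x8B = 10001011 (10xxxxxx ✓), payload 001011.
Byte 3: 0xB7 = 10110111 (10xxxxxx ✓), payload 110111.
Byte 4: 0x93 = 10010011 (10xxxxxx ✓), payload 010011.
Concatenate: 100001011110111010011 = 0x10BDD3 (21 bits → U+10BDD3).

U+10BDD3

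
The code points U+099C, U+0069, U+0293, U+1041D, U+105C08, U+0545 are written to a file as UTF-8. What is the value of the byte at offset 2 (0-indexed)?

U+099C → 3-byte form E0 A6 9C at offsets 0–2.
Offset 2 falls in char 1's range; it's byte 3 of E0 A6 9C = 0x9C.

0x9C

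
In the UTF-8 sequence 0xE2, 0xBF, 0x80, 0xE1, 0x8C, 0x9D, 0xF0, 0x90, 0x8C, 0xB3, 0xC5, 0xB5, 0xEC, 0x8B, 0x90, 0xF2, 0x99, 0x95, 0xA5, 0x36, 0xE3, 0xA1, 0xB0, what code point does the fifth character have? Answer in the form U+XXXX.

Offset 0: leading byte 0xE2 = 11100010 → 3-byte char #1 = E2 BF 80.
Offset 3: leading byte 0xE1 = 11100001 → 3-byte char #2 = E1 8C 9D.
Offset 6: leading byte 0xF0 = 11110000 → 4-byte char #3 = F0 90 8C B3.
Offset 10: leading byte 0xC5 = 11000101 → 2-byte char #4 = C5 B5.
Offset 12: leading byte 0xEC = 11101100 → 3-byte char #5 = EC 8B 90.
Leading byte 0xEC = 11101100 matches 1110xxxx → 3-byte sequence.
Byte 1: 0xEC = 11101100, payload 1100 (4 bits).
Byte 2: 0x8B = 10001011 (10xxxxxx ✓), payload 001011.
Byte 3: 0x90 = 10010000 (10xxxxxx ✓), payload 010000.
Concatenate: 1100001011010000 = 0xC2D0 (16 bits → U+C2D0).

U+C2D0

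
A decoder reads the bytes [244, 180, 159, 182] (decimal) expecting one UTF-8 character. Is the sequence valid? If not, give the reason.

Leading byte 0xF4 = 11110100 → 4-byte form.
Payload = 0x1347F6, which exceeds U+10FFFF, the maximum Unicode code point. (Leading bytes F5–FF, or F4 followed by ≥ 0x90, are invalid.)

invalid (encodes a value above U+10FFFF)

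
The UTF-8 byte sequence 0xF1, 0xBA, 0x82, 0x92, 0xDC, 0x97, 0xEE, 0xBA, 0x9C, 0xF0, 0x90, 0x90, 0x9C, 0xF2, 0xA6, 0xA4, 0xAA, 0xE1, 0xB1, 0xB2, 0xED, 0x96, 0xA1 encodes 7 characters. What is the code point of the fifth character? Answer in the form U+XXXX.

Offset 0: leading byte 0xF1 = 11110001 → 4-byte char #1 = F1 BA 82 92.
Offset 4: leading byte 0xDC = 11011100 → 2-byte char #2 = DC 97.
Offset 6: leading byte 0xEE = 11101110 → 3-byte char #3 = EE BA 9C.
Offset 9: leading byte 0xF0 = 11110000 → 4-byte char #4 = F0 90 90 9C.
Offset 13: leading byte 0xF2 = 11110010 → 4-byte char #5 = F2 A6 A4 AA.
Leading byte 0xF2 = 11110010 matches 11110xxx → 4-byte sequence.
Byte 1: 0xF2 = 11110010, payload 010 (3 bits).
Byte 2: 0xA6 = 10100110 (10xxxxxx ✓), payload 100110.
Byte 3: 0xA4 = 10100100 (10xxxxxx ✓), payload 100100.
Byte 4: 0xAA = 10101010 (10xxxxxx ✓), payload 101010.
Concatenate: 010100110100100101010 = 0xA692A (21 bits → U+A692A).

U+A692A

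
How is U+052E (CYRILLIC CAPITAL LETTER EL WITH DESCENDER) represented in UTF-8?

U+052E = 0x52E = 1326 decimal. In range U+0080–U+07FF → 2-byte form: 110xxxxx 10xxxxxx.
Binary (11 bits): 10100101110.
Split 5+6: 10100 | 101110.
Byte 1: 11010100 = 0xD4.
Byte 2: 10101110 = 0xAE.

D4 AE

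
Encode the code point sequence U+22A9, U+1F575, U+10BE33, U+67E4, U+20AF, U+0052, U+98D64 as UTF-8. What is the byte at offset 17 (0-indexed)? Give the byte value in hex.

U+22A9 → 3-byte form E2 8A A9 at offsets 0–2.
U+1F575 → 4-byte form F0 9F 95 B5 at offsets 3–6.
U+10BE33 → 4-byte form F4 8B B8 B3 at offsets 7–10.
U+67E4 → 3-byte form E6 9F A4 at offsets 11–13.
U+20AF → 3-byte form E2 82 AF at offsets 14–16.
U+0052 → 1-byte form 52 at offsets 17–17.
Offset 17 falls in char 6's range; it's byte 1 of 52 = 0x52.

0x52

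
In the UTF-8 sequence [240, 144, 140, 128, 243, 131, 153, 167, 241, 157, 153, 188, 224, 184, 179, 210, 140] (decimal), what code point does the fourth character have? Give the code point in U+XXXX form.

U+0E33

Offset 0: leading byte 0xF0 = 11110000 → 4-byte char #1 = F0 90 8C 80.
Offset 4: leading byte 0xF3 = 11110011 → 4-byte char #2 = F3 83 99 A7.
Offset 8: leading byte 0xF1 = 11110001 → 4-byte char #3 = F1 9D 99 BC.
Offset 12: leading byte 0xE0 = 11100000 → 3-byte char #4 = E0 B8 B3.
Leading byte 0xE0 = 11100000 matches 1110xxxx → 3-byte sequence.
Byte 1: 0xE0 = 11100000, payload 0000 (4 bits).
Byte 2: 0xB8 = 10111000 (10xxxxxx ✓), payload 111000.
Byte 3: 0xB3 = 10110011 (10xxxxxx ✓), payload 110011.
Concatenate: 0000111000110011 = 0xE33 (16 bits → U+0E33).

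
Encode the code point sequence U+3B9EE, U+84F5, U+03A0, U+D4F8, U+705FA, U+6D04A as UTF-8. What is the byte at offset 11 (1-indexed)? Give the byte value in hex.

1-indexed offset 11 is 0-indexed offset 10.
U+3B9EE → 4-byte form F0 BB A7 AE at offsets 0–3.
U+84F5 → 3-byte form E8 93 B5 at offsets 4–6.
U+03A0 → 2-byte form CE A0 at offsets 7–8.
U+D4F8 → 3-byte form ED 93 B8 at offsets 9–11.
Offset 10 falls in char 4's range; it's byte 2 of ED 93 B8 = 0x93.

0x93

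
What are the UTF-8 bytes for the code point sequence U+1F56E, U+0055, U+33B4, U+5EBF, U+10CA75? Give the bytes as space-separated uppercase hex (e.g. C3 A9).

F0 9F 95 AE 55 E3 8E B4 E5 BA BF F4 8C A9 B5

U+1F56E: 4-byte form → F0 9F 95 AE.
U+0055: 1-byte form → 55.
U+33B4: 3-byte form → E3 8E B4.
U+5EBF: 3-byte form → E5 BA BF.
U+10CA75: 4-byte form → F4 8C A9 B5.
Concatenated (15 bytes): F0 9F 95 AE 55 E3 8E B4 E5 BA BF F4 8C A9 B5.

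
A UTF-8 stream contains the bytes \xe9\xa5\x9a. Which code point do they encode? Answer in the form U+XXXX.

Leading byte 0xE9 = 11101001 matches 1110xxxx → 3-byte sequence.
Byte 1: 0xE9 = 11101001, payload 1001 (4 bits).
Byte 2: 0xA5 = 10100101 (10xxxxxx ✓), payload 100101.
Byte 3: 0x9A = 10011010 (10xxxxxx ✓), payload 011010.
Concatenate: 1001100101011010 = 0x995A (16 bits → U+995A).

U+995A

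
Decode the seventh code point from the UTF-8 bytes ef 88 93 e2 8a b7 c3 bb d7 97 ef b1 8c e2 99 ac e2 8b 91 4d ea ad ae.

U+22D1

Offset 0: leading byte 0xEF = 11101111 → 3-byte char #1 = EF 88 93.
Offset 3: leading byte 0xE2 = 11100010 → 3-byte char #2 = E2 8A B7.
Offset 6: leading byte 0xC3 = 11000011 → 2-byte char #3 = C3 BB.
Offset 8: leading byte 0xD7 = 11010111 → 2-byte char #4 = D7 97.
Offset 10: leading byte 0xEF = 11101111 → 3-byte char #5 = EF B1 8C.
Offset 13: leading byte 0xE2 = 11100010 → 3-byte char #6 = E2 99 AC.
Offset 16: leading byte 0xE2 = 11100010 → 3-byte char #7 = E2 8B 91.
Leading byte 0xE2 = 11100010 matches 1110xxxx → 3-byte sequence.
Byte 1: 0xE2 = 11100010, payload 0010 (4 bits).
Byte 2: 0x8B = 10001011 (10xxxxxx ✓), payload 001011.
Byte 3: 0x91 = 10010001 (10xxxxxx ✓), payload 010001.
Concatenate: 0010001011010001 = 0x22D1 (16 bits → U+22D1).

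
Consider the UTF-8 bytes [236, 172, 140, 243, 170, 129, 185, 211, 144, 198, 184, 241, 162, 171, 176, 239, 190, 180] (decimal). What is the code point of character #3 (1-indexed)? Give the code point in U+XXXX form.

Offset 0: leading byte 0xEC = 11101100 → 3-byte char #1 = EC AC 8C.
Offset 3: leading byte 0xF3 = 11110011 → 4-byte char #2 = F3 AA 81 B9.
Offset 7: leading byte 0xD3 = 11010011 → 2-byte char #3 = D3 90.
Leading byte 0xD3 = 11010011 matches 110xxxxx → 2-byte sequence.
Byte 1: 0xD3 = 11010011, payload 10011 (5 bits).
Byte 2: 0x90 = 10010000 (10xxxxxx ✓), payload 010000.
Concatenate: 10011010000 = 0x4D0 (11 bits → U+04D0).

U+04D0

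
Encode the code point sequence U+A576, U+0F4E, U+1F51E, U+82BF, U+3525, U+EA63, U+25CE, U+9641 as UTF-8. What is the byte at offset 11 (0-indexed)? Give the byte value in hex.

U+A576 → 3-byte form EA 95 B6 at offsets 0–2.
U+0F4E → 3-byte form E0 BD 8E at offsets 3–5.
U+1F51E → 4-byte form F0 9F 94 9E at offsets 6–9.
U+82BF → 3-byte form E8 8A BF at offsets 10–12.
Offset 11 falls in char 4's range; it's byte 2 of E8 8A BF = 0x8A.

0x8A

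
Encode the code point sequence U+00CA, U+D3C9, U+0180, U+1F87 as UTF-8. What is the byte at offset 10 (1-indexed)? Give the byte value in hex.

1-indexed offset 10 is 0-indexed offset 9.
U+00CA → 2-byte form C3 8A at offsets 0–1.
U+D3C9 → 3-byte form ED 8F 89 at offsets 2–4.
U+0180 → 2-byte form C6 80 at offsets 5–6.
U+1F87 → 3-byte form E1 BE 87 at offsets 7–9.
Offset 9 falls in char 4's range; it's byte 3 of E1 BE 87 = 0x87.

0x87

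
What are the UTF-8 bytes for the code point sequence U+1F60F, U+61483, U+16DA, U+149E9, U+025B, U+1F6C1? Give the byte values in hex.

U+1F60F: 4-byte form → F0 9F 98 8F.
U+61483: 4-byte form → F1 A1 92 83.
U+16DA: 3-byte form → E1 9B 9A.
U+149E9: 4-byte form → F0 94 A7 A9.
U+025B: 2-byte form → C9 9B.
U+1F6C1: 4-byte form → F0 9F 9B 81.
Concatenated (21 bytes): F0 9F 98 8F F1 A1 92 83 E1 9B 9A F0 94 A7 A9 C9 9B F0 9F 9B 81.

F0 9F 98 8F F1 A1 92 83 E1 9B 9A F0 94 A7 A9 C9 9B F0 9F 9B 81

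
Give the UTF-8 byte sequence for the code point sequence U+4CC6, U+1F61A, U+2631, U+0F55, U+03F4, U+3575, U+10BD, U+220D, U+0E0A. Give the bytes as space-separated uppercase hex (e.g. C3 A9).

E4 B3 86 F0 9F 98 9A E2 98 B1 E0 BD 95 CF B4 E3 95 B5 E1 82 BD E2 88 8D E0 B8 8A

U+4CC6: 3-byte form → E4 B3 86.
U+1F61A: 4-byte form → F0 9F 98 9A.
U+2631: 3-byte form → E2 98 B1.
U+0F55: 3-byte form → E0 BD 95.
U+03F4: 2-byte form → CF B4.
U+3575: 3-byte form → E3 95 B5.
U+10BD: 3-byte form → E1 82 BD.
U+220D: 3-byte form → E2 88 8D.
U+0E0A: 3-byte form → E0 B8 8A.
Concatenated (27 bytes): E4 B3 86 F0 9F 98 9A E2 98 B1 E0 BD 95 CF B4 E3 95 B5 E1 82 BD E2 88 8D E0 B8 8A.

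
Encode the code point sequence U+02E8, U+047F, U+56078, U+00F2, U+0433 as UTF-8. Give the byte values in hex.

CB A8 D1 BF F1 96 81 B8 C3 B2 D0 B3

U+02E8: 2-byte form → CB A8.
U+047F: 2-byte form → D1 BF.
U+56078: 4-byte form → F1 96 81 B8.
U+00F2: 2-byte form → C3 B2.
U+0433: 2-byte form → D0 B3.
Concatenated (12 bytes): CB A8 D1 BF F1 96 81 B8 C3 B2 D0 B3.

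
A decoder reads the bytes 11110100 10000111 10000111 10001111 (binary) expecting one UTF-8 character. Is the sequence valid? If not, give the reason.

Leading byte 0xF4 = 11110100 → 4-byte form.
Continuation bytes 0x87=10000111, 0x87=10000111, 0x8F=10001111 all match 10xxxxxx.
Decoded value 0x1071CF is ≥ 0x10000 (shortest form) and not a surrogate.

valid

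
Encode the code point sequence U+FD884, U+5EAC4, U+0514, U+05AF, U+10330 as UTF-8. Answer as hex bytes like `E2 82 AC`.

F3 BD A2 84 F1 9E AB 84 D4 94 D6 AF F0 90 8C B0

U+FD884: 4-byte form → F3 BD A2 84.
U+5EAC4: 4-byte form → F1 9E AB 84.
U+0514: 2-byte form → D4 94.
U+05AF: 2-byte form → D6 AF.
U+10330: 4-byte form → F0 90 8C B0.
Concatenated (16 bytes): F3 BD A2 84 F1 9E AB 84 D4 94 D6 AF F0 90 8C B0.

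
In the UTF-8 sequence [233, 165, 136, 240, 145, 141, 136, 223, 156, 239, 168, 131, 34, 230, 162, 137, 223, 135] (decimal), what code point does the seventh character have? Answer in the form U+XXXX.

Offset 0: leading byte 0xE9 = 11101001 → 3-byte char #1 = E9 A5 88.
Offset 3: leading byte 0xF0 = 11110000 → 4-byte char #2 = F0 91 8D 88.
Offset 7: leading byte 0xDF = 11011111 → 2-byte char #3 = DF 9C.
Offset 9: leading byte 0xEF = 11101111 → 3-byte char #4 = EF A8 83.
Offset 12: leading byte 0x22 = 00100010 → 1-byte char #5 = 22.
Offset 13: leading byte 0xE6 = 11100110 → 3-byte char #6 = E6 A2 89.
Offset 16: leading byte 0xDF = 11011111 → 2-byte char #7 = DF 87.
Leading byte 0xDF = 11011111 matches 110xxxxx → 2-byte sequence.
Byte 1: 0xDF = 11011111, payload 11111 (5 bits).
Byte 2: 0x87 = 10000111 (10xxxxxx ✓), payload 000111.
Concatenate: 11111000111 = 0x7C7 (11 bits → U+07C7).

U+07C7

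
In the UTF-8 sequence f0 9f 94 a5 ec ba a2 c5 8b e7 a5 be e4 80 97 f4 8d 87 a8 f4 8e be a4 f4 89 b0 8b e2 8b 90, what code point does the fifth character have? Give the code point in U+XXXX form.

Offset 0: leading byte 0xF0 = 11110000 → 4-byte char #1 = F0 9F 94 A5.
Offset 4: leading byte 0xEC = 11101100 → 3-byte char #2 = EC BA A2.
Offset 7: leading byte 0xC5 = 11000101 → 2-byte char #3 = C5 8B.
Offset 9: leading byte 0xE7 = 11100111 → 3-byte char #4 = E7 A5 BE.
Offset 12: leading byte 0xE4 = 11100100 → 3-byte char #5 = E4 80 97.
Leading byte 0xE4 = 11100100 matches 1110xxxx → 3-byte sequence.
Byte 1: 0xE4 = 11100100, payload 0100 (4 bits).
Byte 2: 0x80 = 10000000 (10xxxxxx ✓), payload 000000.
Byte 3: 0x97 = 10010111 (10xxxxxx ✓), payload 010111.
Concatenate: 0100000000010111 = 0x4017 (16 bits → U+4017).

U+4017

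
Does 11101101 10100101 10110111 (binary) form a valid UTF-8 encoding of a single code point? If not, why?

invalid (encodes a surrogate (U+D800–U+DFFF))

Structurally a 3-byte sequence; payload = 0xD977.
But 0xD977 is in U+D800–U+DFFF, the surrogate range. Surrogates are not Unicode scalar values and are forbidden in UTF-8.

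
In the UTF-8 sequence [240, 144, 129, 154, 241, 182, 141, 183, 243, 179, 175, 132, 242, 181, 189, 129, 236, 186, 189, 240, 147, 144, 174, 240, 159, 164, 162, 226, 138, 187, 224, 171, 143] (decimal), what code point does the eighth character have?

U+22BB

Offset 0: leading byte 0xF0 = 11110000 → 4-byte char #1 = F0 90 81 9A.
Offset 4: leading byte 0xF1 = 11110001 → 4-byte char #2 = F1 B6 8D B7.
Offset 8: leading byte 0xF3 = 11110011 → 4-byte char #3 = F3 B3 AF 84.
Offset 12: leading byte 0xF2 = 11110010 → 4-byte char #4 = F2 B5 BD 81.
Offset 16: leading byte 0xEC = 11101100 → 3-byte char #5 = EC BA BD.
Offset 19: leading byte 0xF0 = 11110000 → 4-byte char #6 = F0 93 90 AE.
Offset 23: leading byte 0xF0 = 11110000 → 4-byte char #7 = F0 9F A4 A2.
Offset 27: leading byte 0xE2 = 11100010 → 3-byte char #8 = E2 8A BB.
Leading byte 0xE2 = 11100010 matches 1110xxxx → 3-byte sequence.
Byte 1: 0xE2 = 11100010, payload 0010 (4 bits).
Byte 2: 0x8A = 10001010 (10xxxxxx ✓), payload 001010.
Byte 3: 0xBB = 10111011 (10xxxxxx ✓), payload 111011.
Concatenate: 0010001010111011 = 0x22BB (16 bits → U+22BB).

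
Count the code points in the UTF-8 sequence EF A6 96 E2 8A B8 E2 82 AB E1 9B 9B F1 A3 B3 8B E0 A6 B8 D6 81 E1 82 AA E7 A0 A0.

9

Byte at offset 0: 0xEF = 11101111 → 3-byte char (#1). Advance 3.
Byte at offset 3: 0xE2 = 11100010 → 3-byte char (#2). Advance 3.
Byte at offset 6: 0xE2 = 11100010 → 3-byte char (#3). Advance 3.
Byte at offset 9: 0xE1 = 11100001 → 3-byte char (#4). Advance 3.
Byte at offset 12: 0xF1 = 11110001 → 4-byte char (#5). Advance 4.
Byte at offset 16: 0xE0 = 11100000 → 3-byte char (#6). Advance 3.
Byte at offset 19: 0xD6 = 11010110 → 2-byte char (#7). Advance 2.
Byte at offset 21: 0xE1 = 11100001 → 3-byte char (#8). Advance 3.
Byte at offset 24: 0xE7 = 11100111 → 3-byte char (#9). Advance 3.
Reached end at offset 27 after 9 code points.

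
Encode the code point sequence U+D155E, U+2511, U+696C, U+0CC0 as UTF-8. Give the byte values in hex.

U+D155E: 4-byte form → F3 91 95 9E.
U+2511: 3-byte form → E2 94 91.
U+696C: 3-byte form → E6 A5 AC.
U+0CC0: 3-byte form → E0 B3 80.
Concatenated (13 bytes): F3 91 95 9E E2 94 91 E6 A5 AC E0 B3 80.

F3 91 95 9E E2 94 91 E6 A5 AC E0 B3 80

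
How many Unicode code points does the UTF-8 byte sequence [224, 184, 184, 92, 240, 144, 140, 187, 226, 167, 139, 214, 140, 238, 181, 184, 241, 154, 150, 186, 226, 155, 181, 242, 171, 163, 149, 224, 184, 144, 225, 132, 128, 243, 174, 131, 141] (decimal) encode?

Byte at offset 0: 0xE0 = 11100000 → 3-byte char (#1). Advance 3.
Byte at offset 3: 0x5C = 01011100 → 1-byte char (#2). Advance 1.
Byte at offset 4: 0xF0 = 11110000 → 4-byte char (#3). Advance 4.
Byte at offset 8: 0xE2 = 11100010 → 3-byte char (#4). Advance 3.
Byte at offset 11: 0xD6 = 11010110 → 2-byte char (#5). Advance 2.
Byte at offset 13: 0xEE = 11101110 → 3-byte char (#6). Advance 3.
Byte at offset 16: 0xF1 = 11110001 → 4-byte char (#7). Advance 4.
Byte at offset 20: 0xE2 = 11100010 → 3-byte char (#8). Advance 3.
Byte at offset 23: 0xF2 = 11110010 → 4-byte char (#9). Advance 4.
Byte at offset 27: 0xE0 = 11100000 → 3-byte char (#10). Advance 3.
Byte at offset 30: 0xE1 = 11100001 → 3-byte char (#11). Advance 3.
Byte at offset 33: 0xF3 = 11110011 → 4-byte char (#12). Advance 4.
Reached end at offset 37 after 12 code points.

12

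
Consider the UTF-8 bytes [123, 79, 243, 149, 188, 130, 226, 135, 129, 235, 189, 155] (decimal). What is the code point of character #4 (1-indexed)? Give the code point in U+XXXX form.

Offset 0: leading byte 0x7B = 01111011 → 1-byte char #1 = 7B.
Offset 1: leading byte 0x4F = 01001111 → 1-byte char #2 = 4F.
Offset 2: leading byte 0xF3 = 11110011 → 4-byte char #3 = F3 95 BC 82.
Offset 6: leading byte 0xE2 = 11100010 → 3-byte char #4 = E2 87 81.
Leading byte 0xE2 = 11100010 matches 1110xxxx → 3-byte sequence.
Byte 1: 0xE2 = 11100010, payload 0010 (4 bits).
Byte 2: 0x87 = 10000111 (10xxxxxx ✓), payload 000111.
Byte 3: 0x81 = 10000001 (10xxxxxx ✓), payload 000001.
Concatenate: 0010000111000001 = 0x21C1 (16 bits → U+21C1).

U+21C1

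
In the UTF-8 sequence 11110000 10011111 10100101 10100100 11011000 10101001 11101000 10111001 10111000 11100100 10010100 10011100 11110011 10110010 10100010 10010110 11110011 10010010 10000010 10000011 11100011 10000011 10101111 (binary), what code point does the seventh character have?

Offset 0: leading byte 0xF0 = 11110000 → 4-byte char #1 = F0 9F A5 A4.
Offset 4: leading byte 0xD8 = 11011000 → 2-byte char #2 = D8 A9.
Offset 6: leading byte 0xE8 = 11101000 → 3-byte char #3 = E8 B9 B8.
Offset 9: leading byte 0xE4 = 11100100 → 3-byte char #4 = E4 94 9C.
Offset 12: leading byte 0xF3 = 11110011 → 4-byte char #5 = F3 B2 A2 96.
Offset 16: leading byte 0xF3 = 11110011 → 4-byte char #6 = F3 92 82 83.
Offset 20: leading byte 0xE3 = 11100011 → 3-byte char #7 = E3 83 AF.
Leading byte 0xE3 = 11100011 matches 1110xxxx → 3-byte sequence.
Byte 1: 0xE3 = 11100011, payload 0011 (4 bits).
Byte 2: 0x83 = 10000011 (10xxxxxx ✓), payload 000011.
Byte 3: 0xAF = 10101111 (10xxxxxx ✓), payload 101111.
Concatenate: 0011000011101111 = 0x30EF (16 bits → U+30EF).

U+30EF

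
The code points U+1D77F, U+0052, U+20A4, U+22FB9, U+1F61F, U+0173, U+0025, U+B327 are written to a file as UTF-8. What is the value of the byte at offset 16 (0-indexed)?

0xC5

U+1D77F → 4-byte form F0 9D 9D BF at offsets 0–3.
U+0052 → 1-byte form 52 at offsets 4–4.
U+20A4 → 3-byte form E2 82 A4 at offsets 5–7.
U+22FB9 → 4-byte form F0 A2 BE B9 at offsets 8–11.
U+1F61F → 4-byte form F0 9F 98 9F at offsets 12–15.
U+0173 → 2-byte form C5 B3 at offsets 16–17.
Offset 16 falls in char 6's range; it's byte 1 of C5 B3 = 0xC5.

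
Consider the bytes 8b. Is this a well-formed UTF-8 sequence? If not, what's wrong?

invalid (continuation byte with no leading byte)

Byte 0x8B = 10001011 has the form 10xxxxxx — a continuation byte — but there is no preceding leading byte.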